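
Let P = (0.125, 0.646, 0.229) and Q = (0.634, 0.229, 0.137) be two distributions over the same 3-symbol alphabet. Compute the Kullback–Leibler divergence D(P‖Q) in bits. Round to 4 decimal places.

D(P‖Q) = Σ p·log₂(p/q).
  0.125·log₂(0.125/0.634) = -0.29282
  0.646·log₂(0.646/0.229) = 0.96654
  0.229·log₂(0.229/0.137) = 0.16973
D(P‖Q) = 0.8434 bits.

0.8434 bits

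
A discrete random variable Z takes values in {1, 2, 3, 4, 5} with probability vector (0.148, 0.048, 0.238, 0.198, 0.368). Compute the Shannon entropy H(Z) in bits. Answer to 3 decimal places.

2.104 bits

H(Z) = −Σ p·log₂ p.
  −(0.148)·log₂(0.148) = 0.4079
  −(0.048)·log₂(0.048) = 0.2103
  −(0.238)·log₂(0.238) = 0.4929
  −(0.198)·log₂(0.198) = 0.4626
  −(0.368)·log₂(0.368) = 0.5307
Sum: 0.4079 + 0.2103 + 0.4929 + 0.4626 + 0.5307 = 2.104 bits.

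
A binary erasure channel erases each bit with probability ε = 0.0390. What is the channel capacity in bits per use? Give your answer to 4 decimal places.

Binary erasure channel: capacity C = 1 − ε.
C = 1 − 0.0390 = 0.9610 bits per channel use.

0.9610 bits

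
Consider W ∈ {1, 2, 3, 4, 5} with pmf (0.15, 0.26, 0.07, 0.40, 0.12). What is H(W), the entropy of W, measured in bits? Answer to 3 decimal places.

H(W) = −Σ p·log₂ p.
  −(0.15)·log₂(0.15) = 0.4105
  −(0.26)·log₂(0.26) = 0.5053
  −(0.07)·log₂(0.07) = 0.2686
  −(0.40)·log₂(0.40) = 0.5288
  −(0.12)·log₂(0.12) = 0.3671
Sum: 0.4105 + 0.5053 + 0.2686 + 0.5288 + 0.3671 = 2.080 bits.

2.080 bits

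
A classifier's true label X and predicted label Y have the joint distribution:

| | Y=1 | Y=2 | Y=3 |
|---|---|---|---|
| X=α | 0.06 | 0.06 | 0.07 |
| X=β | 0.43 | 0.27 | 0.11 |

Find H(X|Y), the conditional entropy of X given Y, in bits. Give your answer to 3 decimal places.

Chain rule: H(X|Y) = H(X,Y) − H(Y).
Marginals: p(X) = (0.1900, 0.8100), p(Y) = (0.4900, 0.3300, 0.1800).
H(X,Y) = 2.1395 bits; H(Y) = 1.4774 bits.
H(X|Y) = 2.1395 − 1.4774 = 0.662 bits.

0.662 bits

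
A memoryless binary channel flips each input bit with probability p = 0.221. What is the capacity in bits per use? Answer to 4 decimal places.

0.2380 bits

Binary symmetric channel: C = 1 − h₂(ε) where h₂ is the binary entropy function.
h₂(0.221) = −0.221·log₂0.221 − 0.779·log₂0.779 = 0.7620.
C = 1 − 0.7620 = 0.2380 bits per channel use.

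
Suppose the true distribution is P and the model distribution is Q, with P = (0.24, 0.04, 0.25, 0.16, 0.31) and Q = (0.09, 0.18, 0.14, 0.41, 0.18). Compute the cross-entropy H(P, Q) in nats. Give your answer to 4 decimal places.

1.8123 nats

H(P,Q) = −Σ p·ln q.
  −0.24·ln(0.09) = 0.57791
  −0.04·ln(0.18) = 0.06859
  −0.25·ln(0.14) = 0.49153
  −0.16·ln(0.41) = 0.14266
  −0.31·ln(0.18) = 0.53159
H(P,Q) = 1.8123 nats.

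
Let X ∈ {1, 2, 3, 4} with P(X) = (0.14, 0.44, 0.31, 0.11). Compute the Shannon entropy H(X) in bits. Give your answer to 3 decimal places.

H(X) = −Σ p·log₂ p.
  −(0.14)·log₂(0.14) = 0.3971
  −(0.44)·log₂(0.44) = 0.5211
  −(0.31)·log₂(0.31) = 0.5238
  −(0.11)·log₂(0.11) = 0.3503
Sum: 0.3971 + 0.5211 + 0.5238 + 0.3503 = 1.792 bits.

1.792 bits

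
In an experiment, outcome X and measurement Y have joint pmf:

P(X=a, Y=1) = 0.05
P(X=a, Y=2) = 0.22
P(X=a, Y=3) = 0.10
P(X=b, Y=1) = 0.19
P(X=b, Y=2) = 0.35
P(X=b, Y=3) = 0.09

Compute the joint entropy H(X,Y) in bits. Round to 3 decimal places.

H(X,Y) = −Σ p(x,y)·log₂ p(x,y) over all 6 cells.
  cell (a,1): −0.05·log₂0.05 = 0.2161
  cell (a,2): −0.22·log₂0.22 = 0.4806
  cell (a,3): −0.10·log₂0.10 = 0.3322
  cell (b,1): −0.19·log₂0.19 = 0.4552
  cell (b,2): −0.35·log₂0.35 = 0.5301
  cell (b,3): −0.09·log₂0.09 = 0.3127
Sum = 2.327 bits.

2.327 bits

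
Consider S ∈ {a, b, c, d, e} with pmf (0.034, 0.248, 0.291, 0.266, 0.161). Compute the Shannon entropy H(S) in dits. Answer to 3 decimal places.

0.637 dits

H(S) = −Σ p·log₁₀ p.
  −(0.034)·log₁₀(0.034) = 0.0499
  −(0.248)·log₁₀(0.248) = 0.1502
  −(0.291)·log₁₀(0.291) = 0.1560
  −(0.266)·log₁₀(0.266) = 0.1530
  −(0.161)·log₁₀(0.161) = 0.1277
Sum: 0.0499 + 0.1502 + 0.1560 + 0.1530 + 0.1277 = 0.637 dits.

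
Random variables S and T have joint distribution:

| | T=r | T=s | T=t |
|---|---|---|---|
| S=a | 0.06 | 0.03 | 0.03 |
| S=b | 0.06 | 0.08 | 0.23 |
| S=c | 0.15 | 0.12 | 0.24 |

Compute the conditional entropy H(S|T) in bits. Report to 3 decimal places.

Chain rule: H(S|T) = H(S,T) − H(T).
Marginals: p(S) = (0.1200, 0.3700, 0.5100), p(T) = (0.2700, 0.2300, 0.5000).
H(S,T) = 2.8415 bits; H(T) = 1.4977 bits.
H(S|T) = 2.8415 − 1.4977 = 1.344 bits.

1.344 bits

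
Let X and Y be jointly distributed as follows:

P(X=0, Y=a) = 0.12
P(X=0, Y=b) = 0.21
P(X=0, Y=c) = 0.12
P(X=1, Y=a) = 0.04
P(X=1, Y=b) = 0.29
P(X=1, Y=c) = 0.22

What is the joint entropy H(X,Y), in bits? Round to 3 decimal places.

H(X,Y) = −Σ p(x,y)·log₂ p(x,y) over all 6 cells.
  cell (0,a): −0.12·log₂0.12 = 0.3671
  cell (0,b): −0.21·log₂0.21 = 0.4728
  cell (0,c): −0.12·log₂0.12 = 0.3671
  cell (1,a): −0.04·log₂0.04 = 0.1858
  cell (1,b): −0.29·log₂0.29 = 0.5179
  cell (1,c): −0.22·log₂0.22 = 0.4806
Sum = 2.391 bits.

2.391 bits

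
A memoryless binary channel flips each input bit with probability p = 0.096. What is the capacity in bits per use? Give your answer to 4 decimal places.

0.5438 bits

Binary symmetric channel: C = 1 − h₂(ε) where h₂ is the binary entropy function.
h₂(0.096) = −0.096·log₂0.096 − 0.904·log₂0.904 = 0.4562.
C = 1 − 0.4562 = 0.5438 bits per channel use.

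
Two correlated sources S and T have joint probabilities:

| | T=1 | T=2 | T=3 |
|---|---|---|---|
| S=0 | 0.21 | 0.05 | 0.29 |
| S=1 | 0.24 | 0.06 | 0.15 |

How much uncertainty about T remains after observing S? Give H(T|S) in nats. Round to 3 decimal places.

0.944 nats

Marginals: p(S) = (0.5500, 0.4500), p(T) = (0.4500, 0.1100, 0.4400).
H(T|S) = Σ p(S) · H(T|S=·).
  S=0: p=0.5500, H(T|S=0) = 0.9231
  S=1: p=0.4500, H(T|S=1) = 0.9701
Weighted sum = 0.944 nats.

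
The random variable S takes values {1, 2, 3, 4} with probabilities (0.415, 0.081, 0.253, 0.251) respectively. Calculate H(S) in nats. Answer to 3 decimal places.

1.263 nats

H(S) = −Σ p·ln p.
  −(0.415)·ln(0.415) = 0.3650
  −(0.081)·ln(0.081) = 0.2036
  −(0.253)·ln(0.253) = 0.3477
  −(0.251)·ln(0.251) = 0.3470
Sum: 0.3650 + 0.2036 + 0.3477 + 0.3470 = 1.263 nats.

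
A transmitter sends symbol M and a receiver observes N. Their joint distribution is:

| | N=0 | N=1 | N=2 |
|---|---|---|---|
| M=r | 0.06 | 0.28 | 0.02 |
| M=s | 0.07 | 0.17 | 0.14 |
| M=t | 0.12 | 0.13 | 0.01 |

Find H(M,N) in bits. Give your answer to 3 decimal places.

2.787 bits

H(M,N) = −Σ p(x,y)·log₂ p(x,y) over all 9 cells.
  cell (r,0): −0.06·log₂0.06 = 0.2435
  cell (r,1): −0.28·log₂0.28 = 0.5142
  cell (r,2): −0.02·log₂0.02 = 0.1129
  cell (s,0): −0.07·log₂0.07 = 0.2686
  cell (s,1): −0.17·log₂0.17 = 0.4346
  cell (s,2): −0.14·log₂0.14 = 0.3971
  cell (t,0): −0.12·log₂0.12 = 0.3671
  cell (t,1): −0.13·log₂0.13 = 0.3826
  cell (t,2): −0.01·log₂0.01 = 0.0664
Sum = 2.787 bits.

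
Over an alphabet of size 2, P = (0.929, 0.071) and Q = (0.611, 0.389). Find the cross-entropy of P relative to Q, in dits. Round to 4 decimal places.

0.2279 dits

H(P,Q) = −Σ p·log₁₀ q.
  −0.929·log₁₀(0.611) = 0.19877
  −0.071·log₁₀(0.389) = 0.02911
H(P,Q) = 0.2279 dits.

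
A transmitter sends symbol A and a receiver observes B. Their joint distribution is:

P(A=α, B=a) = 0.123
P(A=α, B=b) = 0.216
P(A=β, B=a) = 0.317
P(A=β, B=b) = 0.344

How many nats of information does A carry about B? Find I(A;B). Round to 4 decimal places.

Marginals: p(A) = (0.3390, 0.6610), p(B) = (0.4400, 0.5600).
I(A;B) = H(A) + H(B) − H(A,B).
H(A) = 0.6404, H(B) = 0.6859, H(A,B) = 1.3200.
I(A;B) = 0.6404 + 0.6859 − 1.3200 = 0.0063 nats.

0.0063 nats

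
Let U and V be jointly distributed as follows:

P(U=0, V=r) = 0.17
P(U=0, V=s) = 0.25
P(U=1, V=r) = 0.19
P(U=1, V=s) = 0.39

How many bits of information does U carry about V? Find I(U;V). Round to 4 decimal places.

0.0045 bits

Marginals: p(U) = (0.4200, 0.5800), p(V) = (0.3600, 0.6400).
I(U;V) = Σ p(x,y)·log₂[p(x,y)/(p(x)p(y))].
  (0,r): 0.17·log₂(1.1243) = 0.02874
  (0,s): 0.25·log₂(0.9301) = -0.02615
  (1,r): 0.19·log₂(0.9100) = -0.02586
  (1,s): 0.39·log₂(1.0506) = 0.02780
Sum = 0.0045 bits.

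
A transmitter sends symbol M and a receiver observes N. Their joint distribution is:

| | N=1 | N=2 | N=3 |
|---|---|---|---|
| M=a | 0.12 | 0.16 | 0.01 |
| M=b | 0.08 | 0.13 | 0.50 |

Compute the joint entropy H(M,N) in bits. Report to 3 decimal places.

H(M,N) = −Σ p(x,y)·log₂ p(x,y) over all 6 cells.
  cell (a,1): −0.12·log₂0.12 = 0.3671
  cell (a,2): −0.16·log₂0.16 = 0.4230
  cell (a,3): −0.01·log₂0.01 = 0.0664
  cell (b,1): −0.08·log₂0.08 = 0.2915
  cell (b,2): −0.13·log₂0.13 = 0.3826
  cell (b,3): −0.50·log₂0.50 = 0.5000
Sum = 2.031 bits.

2.031 bits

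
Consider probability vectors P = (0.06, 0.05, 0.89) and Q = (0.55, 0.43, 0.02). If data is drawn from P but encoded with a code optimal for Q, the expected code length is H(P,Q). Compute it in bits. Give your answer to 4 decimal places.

H(P,Q) = −Σ p·log₂ q.
  −0.06·log₂(0.55) = 0.05175
  −0.05·log₂(0.43) = 0.06088
  −0.89·log₂(0.02) = 5.02303
H(P,Q) = 5.1357 bits.

5.1357 bits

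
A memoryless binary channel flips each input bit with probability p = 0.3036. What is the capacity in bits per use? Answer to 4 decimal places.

0.1144 bits

Binary symmetric channel: C = 1 − h₂(ε) where h₂ is the binary entropy function.
h₂(0.3036) = −0.3036·log₂0.3036 − 0.6964·log₂0.6964 = 0.8856.
C = 1 − 0.8856 = 0.1144 bits per channel use.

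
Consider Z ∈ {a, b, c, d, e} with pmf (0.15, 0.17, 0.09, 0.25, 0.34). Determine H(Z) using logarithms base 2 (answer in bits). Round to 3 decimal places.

2.187 bits

H(Z) = −Σ p·log₂ p.
  −(0.15)·log₂(0.15) = 0.4105
  −(0.17)·log₂(0.17) = 0.4346
  −(0.09)·log₂(0.09) = 0.3127
  −(0.25)·log₂(0.25) = 0.5000
  −(0.34)·log₂(0.34) = 0.5292
Sum: 0.4105 + 0.4346 + 0.3127 + 0.5000 + 0.5292 = 2.187 bits.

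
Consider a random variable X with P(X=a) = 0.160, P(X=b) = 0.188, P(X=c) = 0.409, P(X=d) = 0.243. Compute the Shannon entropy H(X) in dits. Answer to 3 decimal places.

H(X) = −Σ p·log₁₀ p.
  −(0.160)·log₁₀(0.160) = 0.1273
  −(0.188)·log₁₀(0.188) = 0.1365
  −(0.409)·log₁₀(0.409) = 0.1588
  −(0.243)·log₁₀(0.243) = 0.1493
Sum: 0.1273 + 0.1365 + 0.1588 + 0.1493 = 0.572 dits.

0.572 dits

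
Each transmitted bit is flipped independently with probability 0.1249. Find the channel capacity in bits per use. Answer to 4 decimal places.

0.4567 bits

Binary symmetric channel: C = 1 − h₂(ε) where h₂ is the binary entropy function.
h₂(0.1249) = −0.1249·log₂0.1249 − 0.8751·log₂0.8751 = 0.5433.
C = 1 − 0.5433 = 0.4567 bits per channel use.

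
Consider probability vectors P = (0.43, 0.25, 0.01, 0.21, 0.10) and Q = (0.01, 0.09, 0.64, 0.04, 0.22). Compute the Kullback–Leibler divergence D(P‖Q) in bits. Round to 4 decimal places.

D(P‖Q) = Σ p·log₂(p/q).
  0.43·log₂(0.43/0.01) = 2.33329
  0.25·log₂(0.25/0.09) = 0.36848
  0.01·log₂(0.01/0.64) = -0.06000
  0.21·log₂(0.21/0.04) = 0.50239
  0.10·log₂(0.10/0.22) = -0.11375
D(P‖Q) = 3.0304 bits.

3.0304 bits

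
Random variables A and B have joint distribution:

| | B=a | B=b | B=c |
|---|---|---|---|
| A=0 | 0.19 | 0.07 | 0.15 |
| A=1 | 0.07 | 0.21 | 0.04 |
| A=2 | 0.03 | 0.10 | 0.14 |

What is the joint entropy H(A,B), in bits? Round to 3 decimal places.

H(A,B) = −Σ p(x,y)·log₂ p(x,y) over all 9 cells.
  cell (0,a): −0.19·log₂0.19 = 0.4552
  cell (0,b): −0.07·log₂0.07 = 0.2686
  cell (0,c): −0.15·log₂0.15 = 0.4105
  cell (1,a): −0.07·log₂0.07 = 0.2686
  cell (1,b): −0.21·log₂0.21 = 0.4728
  cell (1,c): −0.04·log₂0.04 = 0.1858
  cell (2,a): −0.03·log₂0.03 = 0.1518
  cell (2,b): −0.10·log₂0.10 = 0.3322
  cell (2,c): −0.14·log₂0.14 = 0.3971
Sum = 2.943 bits.

2.943 bits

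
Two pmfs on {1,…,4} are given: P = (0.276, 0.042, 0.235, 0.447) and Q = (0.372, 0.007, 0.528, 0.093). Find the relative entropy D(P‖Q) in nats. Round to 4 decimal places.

0.5044 nats

D(P‖Q) = Σ p·ln(p/q).
  0.276·ln(0.276/0.372) = -0.08238
  0.042·ln(0.042/0.007) = 0.07525
  0.235·ln(0.235/0.528) = -0.19024
  0.447·ln(0.447/0.093) = 0.70177
D(P‖Q) = 0.5044 nats.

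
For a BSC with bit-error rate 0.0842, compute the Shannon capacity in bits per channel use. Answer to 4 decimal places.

Binary symmetric channel: C = 1 − h₂(ε) where h₂ is the binary entropy function.
h₂(0.0842) = −0.0842·log₂0.0842 − 0.9158·log₂0.9158 = 0.4168.
C = 1 − 0.4168 = 0.5832 bits per channel use.

0.5832 bits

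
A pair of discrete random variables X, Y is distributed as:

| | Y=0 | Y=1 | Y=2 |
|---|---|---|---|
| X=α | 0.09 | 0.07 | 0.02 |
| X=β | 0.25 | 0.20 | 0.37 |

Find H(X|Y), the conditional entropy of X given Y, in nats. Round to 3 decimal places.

0.430 nats

Chain rule: H(X|Y) = H(X,Y) − H(Y).
Marginals: p(X) = (0.1800, 0.8200), p(Y) = (0.3400, 0.2700, 0.3900).
H(X,Y) = 1.5174 nats; H(Y) = 1.0875 nats.
H(X|Y) = 1.5174 − 1.0875 = 0.430 nats.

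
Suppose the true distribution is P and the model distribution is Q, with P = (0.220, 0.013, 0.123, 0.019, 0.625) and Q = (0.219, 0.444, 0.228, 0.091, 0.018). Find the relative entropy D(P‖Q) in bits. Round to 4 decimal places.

D(P‖Q) = Σ p·log₂(p/q).
  0.220·log₂(0.220/0.219) = 0.00145
  0.013·log₂(0.013/0.444) = -0.06622
  0.123·log₂(0.123/0.228) = -0.10952
  0.019·log₂(0.019/0.091) = -0.04294
  0.625·log₂(0.625/0.018) = 3.19862
D(P‖Q) = 2.9814 bits.

2.9814 bits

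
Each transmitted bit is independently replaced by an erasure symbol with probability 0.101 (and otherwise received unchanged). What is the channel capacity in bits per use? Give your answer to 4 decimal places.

Binary erasure channel: capacity C = 1 − ε.
C = 1 − 0.101 = 0.8990 bits per channel use.

0.8990 bits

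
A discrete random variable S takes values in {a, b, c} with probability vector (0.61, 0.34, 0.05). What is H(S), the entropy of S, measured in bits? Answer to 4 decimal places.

1.1803 bits

H(S) = −Σ p·log₂ p.
  −(0.61)·log₂(0.61) = 0.43500
  −(0.34)·log₂(0.34) = 0.52917
  −(0.05)·log₂(0.05) = 0.21610
Sum: 0.43500 + 0.52917 + 0.21610 = 1.1803 bits.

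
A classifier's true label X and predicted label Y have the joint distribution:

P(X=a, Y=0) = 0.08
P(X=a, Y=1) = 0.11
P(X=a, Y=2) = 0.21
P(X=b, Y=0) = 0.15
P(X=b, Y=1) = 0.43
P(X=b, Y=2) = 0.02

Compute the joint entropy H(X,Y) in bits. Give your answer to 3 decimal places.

H(X,Y) = −Σ p(x,y)·log₂ p(x,y) over all 6 cells.
  cell (a,0): −0.08·log₂0.08 = 0.2915
  cell (a,1): −0.11·log₂0.11 = 0.3503
  cell (a,2): −0.21·log₂0.21 = 0.4728
  cell (b,0): −0.15·log₂0.15 = 0.4105
  cell (b,1): −0.43·log₂0.43 = 0.5236
  cell (b,2): −0.02·log₂0.02 = 0.1129
Sum = 2.162 bits.

2.162 bits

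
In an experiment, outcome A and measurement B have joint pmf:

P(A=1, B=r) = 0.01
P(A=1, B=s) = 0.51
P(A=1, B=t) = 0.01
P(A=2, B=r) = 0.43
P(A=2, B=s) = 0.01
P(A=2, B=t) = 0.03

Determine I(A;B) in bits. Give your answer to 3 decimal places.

0.825 bits

Marginals: p(A) = (0.5300, 0.4700), p(B) = (0.4400, 0.5200, 0.0400).
I(A;B) = H(A) + H(B) − H(A,B).
H(A) = 0.9974, H(B) = 1.1975, H(A,B) = 1.3701.
I(A;B) = 0.9974 + 1.1975 − 1.3701 = 0.825 bits.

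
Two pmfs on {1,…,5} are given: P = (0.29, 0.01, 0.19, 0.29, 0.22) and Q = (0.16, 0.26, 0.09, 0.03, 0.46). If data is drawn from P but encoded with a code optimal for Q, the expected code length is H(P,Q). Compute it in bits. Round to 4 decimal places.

3.1597 bits

H(P,Q) = −Σ p·log₂ q.
  −0.29·log₂(0.16) = 0.76672
  −0.01·log₂(0.26) = 0.01943
  −0.19·log₂(0.09) = 0.66005
  −0.29·log₂(0.03) = 1.46708
  −0.22·log₂(0.46) = 0.24646
H(P,Q) = 3.1597 bits.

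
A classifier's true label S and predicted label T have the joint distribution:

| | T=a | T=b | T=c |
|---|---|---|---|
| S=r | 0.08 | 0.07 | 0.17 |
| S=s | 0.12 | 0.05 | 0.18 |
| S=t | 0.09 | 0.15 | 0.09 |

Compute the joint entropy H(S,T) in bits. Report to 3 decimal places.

H(S,T) = −Σ p(x,y)·log₂ p(x,y) over all 9 cells.
  cell (r,a): −0.08·log₂0.08 = 0.2915
  cell (r,b): −0.07·log₂0.07 = 0.2686
  cell (r,c): −0.17·log₂0.17 = 0.4346
  cell (s,a): −0.12·log₂0.12 = 0.3671
  cell (s,b): −0.05·log₂0.05 = 0.2161
  cell (s,c): −0.18·log₂0.18 = 0.4453
  cell (t,a): −0.09·log₂0.09 = 0.3127
  cell (t,b): −0.15·log₂0.15 = 0.4105
  cell (t,c): −0.09·log₂0.09 = 0.3127
Sum = 3.059 bits.

3.059 bits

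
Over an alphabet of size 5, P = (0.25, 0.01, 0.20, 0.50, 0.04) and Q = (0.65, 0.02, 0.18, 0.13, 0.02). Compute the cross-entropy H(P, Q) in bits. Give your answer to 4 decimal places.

H(P,Q) = −Σ p·log₂ q.
  −0.25·log₂(0.65) = 0.15537
  −0.01·log₂(0.02) = 0.05644
  −0.20·log₂(0.18) = 0.49479
  −0.50·log₂(0.13) = 1.47171
  −0.04·log₂(0.02) = 0.22575
H(P,Q) = 2.4041 bits.

2.4041 bits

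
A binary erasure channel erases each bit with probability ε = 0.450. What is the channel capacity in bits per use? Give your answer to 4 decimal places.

0.5500 bits

Binary erasure channel: capacity C = 1 − ε.
C = 1 − 0.450 = 0.5500 bits per channel use.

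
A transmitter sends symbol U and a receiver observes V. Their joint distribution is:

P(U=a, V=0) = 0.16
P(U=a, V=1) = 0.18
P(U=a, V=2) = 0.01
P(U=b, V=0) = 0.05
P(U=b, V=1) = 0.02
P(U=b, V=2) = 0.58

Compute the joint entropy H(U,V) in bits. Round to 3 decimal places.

1.720 bits

H(U,V) = −Σ p(x,y)·log₂ p(x,y) over all 6 cells.
  cell (a,0): −0.16·log₂0.16 = 0.4230
  cell (a,1): −0.18·log₂0.18 = 0.4453
  cell (a,2): −0.01·log₂0.01 = 0.0664
  cell (b,0): −0.05·log₂0.05 = 0.2161
  cell (b,1): −0.02·log₂0.02 = 0.1129
  cell (b,2): −0.58·log₂0.58 = 0.4558
Sum = 1.720 bits.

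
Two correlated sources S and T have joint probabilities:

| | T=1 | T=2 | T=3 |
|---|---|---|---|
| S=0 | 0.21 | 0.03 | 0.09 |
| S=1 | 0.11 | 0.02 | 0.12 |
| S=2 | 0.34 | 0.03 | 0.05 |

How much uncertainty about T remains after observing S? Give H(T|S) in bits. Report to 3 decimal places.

Chain rule: H(T|S) = H(S,T) − H(S).
Marginals: p(S) = (0.3300, 0.2500, 0.4200), p(T) = (0.6600, 0.0800, 0.2600).
H(S,T) = 2.6645 bits; H(S) = 1.5535 bits.
H(T|S) = 2.6645 − 1.5535 = 1.111 bits.

1.111 bits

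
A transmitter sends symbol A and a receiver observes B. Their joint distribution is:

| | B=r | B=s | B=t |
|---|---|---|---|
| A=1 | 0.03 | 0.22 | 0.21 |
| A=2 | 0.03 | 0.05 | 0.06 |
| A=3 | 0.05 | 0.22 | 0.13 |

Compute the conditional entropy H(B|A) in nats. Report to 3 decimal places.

0.939 nats

Chain rule: H(B|A) = H(A,B) − H(A).
Marginals: p(A) = (0.4600, 0.1400, 0.4000), p(B) = (0.1100, 0.4900, 0.4000).
H(A,B) = 1.9380 nats; H(A) = 0.9990 nats.
H(B|A) = 1.9380 − 0.9990 = 0.939 nats.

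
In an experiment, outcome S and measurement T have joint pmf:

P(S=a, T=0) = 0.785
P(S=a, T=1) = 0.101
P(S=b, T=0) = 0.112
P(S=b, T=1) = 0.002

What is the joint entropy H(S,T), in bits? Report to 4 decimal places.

0.9799 bits

H(S,T) = −Σ p(x,y)·log₂ p(x,y) over all 4 cells.
  cell (a,0): −0.785·log₂0.785 = 0.27415
  cell (a,1): −0.101·log₂0.101 = 0.33406
  cell (b,0): −0.112·log₂0.112 = 0.35374
  cell (b,1): −0.002·log₂0.002 = 0.01793
Sum = 0.9799 bits.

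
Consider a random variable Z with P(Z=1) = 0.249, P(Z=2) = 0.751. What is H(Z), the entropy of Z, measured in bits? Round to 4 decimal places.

H(Z) = −Σ p·log₂ p.
  −(0.249)·log₂(0.249) = 0.49944
  −(0.751)·log₂(0.751) = 0.31025
Sum: 0.49944 + 0.31025 = 0.8097 bits.

0.8097 bits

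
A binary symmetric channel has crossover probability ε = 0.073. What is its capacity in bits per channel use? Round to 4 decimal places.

0.6230 bits

Binary symmetric channel: C = 1 − h₂(ε) where h₂ is the binary entropy function.
h₂(0.073) = −0.073·log₂0.073 − 0.927·log₂0.927 = 0.3770.
C = 1 − 0.3770 = 0.6230 bits per channel use.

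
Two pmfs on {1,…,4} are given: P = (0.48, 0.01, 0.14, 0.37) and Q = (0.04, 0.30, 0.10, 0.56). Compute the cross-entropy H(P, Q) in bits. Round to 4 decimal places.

H(P,Q) = −Σ p·log₂ q.
  −0.48·log₂(0.04) = 2.22905
  −0.01·log₂(0.30) = 0.01737
  −0.14·log₂(0.10) = 0.46507
  −0.37·log₂(0.56) = 0.30951
H(P,Q) = 3.0210 bits.

3.0210 bits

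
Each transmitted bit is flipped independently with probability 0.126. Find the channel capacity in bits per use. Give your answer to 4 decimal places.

Binary symmetric channel: C = 1 − h₂(ε) where h₂ is the binary entropy function.
h₂(0.126) = −0.126·log₂0.126 − 0.874·log₂0.874 = 0.5464.
C = 1 − 0.5464 = 0.4536 bits per channel use.

0.4536 bits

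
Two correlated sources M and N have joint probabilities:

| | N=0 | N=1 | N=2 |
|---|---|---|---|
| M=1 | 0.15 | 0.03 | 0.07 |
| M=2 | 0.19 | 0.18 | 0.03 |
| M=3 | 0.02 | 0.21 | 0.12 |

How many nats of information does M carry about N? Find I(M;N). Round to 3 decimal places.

0.180 nats

Marginals: p(M) = (0.2500, 0.4000, 0.3500), p(N) = (0.3600, 0.4200, 0.2200).
I(M;N) = Σ p(x,y)·ln[p(x,y)/(p(x)p(y))].
  (1,0): 0.15·ln(1.6667) = 0.0766
  (1,1): 0.03·ln(0.2857) = -0.0376
  (1,2): 0.07·ln(1.2727) = 0.0169
  (2,0): 0.19·ln(1.3194) = 0.0527
  (2,1): 0.18·ln(1.0714) = 0.0124
  (2,2): 0.03·ln(0.3409) = -0.0323
  (3,0): 0.02·ln(0.1587) = -0.0368
  (3,1): 0.21·ln(1.4286) = 0.0749
  (3,2): 0.12·ln(1.5584) = 0.0532
Sum = 0.180 nats.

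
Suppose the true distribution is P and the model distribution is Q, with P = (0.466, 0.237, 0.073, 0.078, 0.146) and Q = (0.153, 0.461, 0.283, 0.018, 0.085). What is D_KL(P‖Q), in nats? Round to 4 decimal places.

0.4558 nats

D(P‖Q) = Σ p·ln(p/q).
  0.466·ln(0.466/0.153) = 0.51901
  0.237·ln(0.237/0.461) = -0.15769
  0.073·ln(0.073/0.283) = -0.09891
  0.078·ln(0.078/0.018) = 0.11437
  0.146·ln(0.146/0.085) = 0.07898
D(P‖Q) = 0.4558 nats.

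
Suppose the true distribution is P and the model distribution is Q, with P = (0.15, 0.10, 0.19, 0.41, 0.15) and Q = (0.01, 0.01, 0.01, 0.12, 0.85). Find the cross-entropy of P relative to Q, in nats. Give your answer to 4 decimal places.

2.9200 nats

H(P,Q) = −Σ p·ln q.
  −0.15·ln(0.01) = 0.69078
  −0.10·ln(0.01) = 0.46052
  −0.19·ln(0.01) = 0.87498
  −0.41·ln(0.12) = 0.86931
  −0.15·ln(0.85) = 0.02438
H(P,Q) = 2.9200 nats.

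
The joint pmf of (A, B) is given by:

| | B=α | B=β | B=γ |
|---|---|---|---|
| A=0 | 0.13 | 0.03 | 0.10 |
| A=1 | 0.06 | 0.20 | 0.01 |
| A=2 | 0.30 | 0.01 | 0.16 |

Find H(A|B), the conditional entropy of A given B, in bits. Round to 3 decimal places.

1.143 bits

Chain rule: H(A|B) = H(A,B) − H(B).
Marginals: p(A) = (0.2600, 0.2700, 0.4700), p(B) = (0.4900, 0.2400, 0.2700).
H(A,B) = 2.6515 bits; H(B) = 1.5084 bits.
H(A|B) = 2.6515 − 1.5084 = 1.143 bits.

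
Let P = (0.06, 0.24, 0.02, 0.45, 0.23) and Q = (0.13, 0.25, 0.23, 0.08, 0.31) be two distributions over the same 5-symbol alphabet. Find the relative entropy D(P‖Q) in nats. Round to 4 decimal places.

0.6036 nats

D(P‖Q) = Σ p·ln(p/q).
  0.06·ln(0.06/0.13) = -0.04639
  0.24·ln(0.24/0.25) = -0.00980
  0.02·ln(0.02/0.23) = -0.04885
  0.45·ln(0.45/0.08) = 0.77725
  0.23·ln(0.23/0.31) = -0.06865
D(P‖Q) = 0.6036 nats.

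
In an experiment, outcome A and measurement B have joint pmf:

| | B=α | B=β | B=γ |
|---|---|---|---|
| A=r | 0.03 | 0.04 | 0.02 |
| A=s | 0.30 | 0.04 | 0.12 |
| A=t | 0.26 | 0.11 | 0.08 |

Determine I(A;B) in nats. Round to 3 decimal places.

0.042 nats

Marginals: p(A) = (0.0900, 0.4600, 0.4500), p(B) = (0.5900, 0.1900, 0.2200).
I(A;B) = H(A) + H(B) − H(A,B).
H(A) = 0.9332, H(B) = 0.9600, H(A,B) = 1.8517.
I(A;B) = 0.9332 + 0.9600 − 1.8517 = 0.042 nats.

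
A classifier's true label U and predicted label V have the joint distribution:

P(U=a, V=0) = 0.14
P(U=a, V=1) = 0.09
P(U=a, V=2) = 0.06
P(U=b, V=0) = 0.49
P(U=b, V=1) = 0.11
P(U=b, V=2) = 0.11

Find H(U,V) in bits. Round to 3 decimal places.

H(U,V) = −Σ p(x,y)·log₂ p(x,y) over all 6 cells.
  cell (a,0): −0.14·log₂0.14 = 0.3971
  cell (a,1): −0.09·log₂0.09 = 0.3127
  cell (a,2): −0.06·log₂0.06 = 0.2435
  cell (b,0): −0.49·log₂0.49 = 0.5043
  cell (b,1): −0.11·log₂0.11 = 0.3503
  cell (b,2): −0.11·log₂0.11 = 0.3503
Sum = 2.158 bits.

2.158 bits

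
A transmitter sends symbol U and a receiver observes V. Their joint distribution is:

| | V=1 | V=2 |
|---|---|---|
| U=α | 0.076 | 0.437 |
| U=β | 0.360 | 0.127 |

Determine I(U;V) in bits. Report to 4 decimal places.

Marginals: p(U) = (0.5130, 0.4870), p(V) = (0.4360, 0.5640).
I(U;V) = Σ p(x,y)·log₂[p(x,y)/(p(x)p(y))].
  (α,1): 0.076·log₂(0.3398) = -0.11835
  (α,2): 0.437·log₂(1.5104) = 0.25997
  (β,1): 0.360·log₂(1.6955) = 0.27420
  (β,2): 0.127·log₂(0.4624) = -0.14133
Sum = 0.2745 bits.

0.2745 bits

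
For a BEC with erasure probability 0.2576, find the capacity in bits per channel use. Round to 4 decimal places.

0.7424 bits

Binary erasure channel: capacity C = 1 − ε.
C = 1 − 0.2576 = 0.7424 bits per channel use.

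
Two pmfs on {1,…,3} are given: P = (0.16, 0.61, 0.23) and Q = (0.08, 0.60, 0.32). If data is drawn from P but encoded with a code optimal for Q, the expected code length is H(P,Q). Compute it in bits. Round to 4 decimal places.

H(P,Q) = −Σ p·log₂ q.
  −0.16·log₂(0.08) = 0.58302
  −0.61·log₂(0.60) = 0.44955
  −0.23·log₂(0.32) = 0.37809
H(P,Q) = 1.4107 bits.

1.4107 bits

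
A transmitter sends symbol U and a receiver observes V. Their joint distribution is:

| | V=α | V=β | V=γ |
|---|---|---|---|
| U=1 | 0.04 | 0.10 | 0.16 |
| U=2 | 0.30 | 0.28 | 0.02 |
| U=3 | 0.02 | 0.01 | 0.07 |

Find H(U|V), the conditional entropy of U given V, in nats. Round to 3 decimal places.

0.677 nats

Chain rule: H(U|V) = H(U,V) − H(V).
Marginals: p(U) = (0.3000, 0.6000, 0.1000), p(V) = (0.3600, 0.3900, 0.2500).
H(U,V) = 1.7585 nats; H(V) = 1.0816 nats.
H(U|V) = 1.7585 − 1.0816 = 0.677 nats.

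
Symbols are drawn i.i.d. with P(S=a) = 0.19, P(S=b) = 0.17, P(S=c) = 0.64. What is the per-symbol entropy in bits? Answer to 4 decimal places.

1.3019 bits

H(S) = −Σ p·log₂ p.
  −(0.19)·log₂(0.19) = 0.45523
  −(0.17)·log₂(0.17) = 0.43459
  −(0.64)·log₂(0.64) = 0.41207
Sum: 0.45523 + 0.43459 + 0.41207 = 1.3019 bits.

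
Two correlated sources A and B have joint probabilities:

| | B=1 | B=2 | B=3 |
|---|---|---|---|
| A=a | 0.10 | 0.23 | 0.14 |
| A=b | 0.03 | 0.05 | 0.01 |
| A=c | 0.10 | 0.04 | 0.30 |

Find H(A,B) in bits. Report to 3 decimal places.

H(A,B) = −Σ p(x,y)·log₂ p(x,y) over all 9 cells.
  cell (a,1): −0.10·log₂0.10 = 0.3322
  cell (a,2): −0.23·log₂0.23 = 0.4877
  cell (a,3): −0.14·log₂0.14 = 0.3971
  cell (b,1): −0.03·log₂0.03 = 0.1518
  cell (b,2): −0.05·log₂0.05 = 0.2161
  cell (b,3): −0.01·log₂0.01 = 0.0664
  cell (c,1): −0.10·log₂0.10 = 0.3322
  cell (c,2): −0.04·log₂0.04 = 0.1858
  cell (c,3): −0.30·log₂0.30 = 0.5211
Sum = 2.690 bits.

2.690 bits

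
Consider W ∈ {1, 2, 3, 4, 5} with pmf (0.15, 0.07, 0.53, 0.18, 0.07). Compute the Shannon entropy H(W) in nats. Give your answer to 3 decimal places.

1.302 nats

H(W) = −Σ p·ln p.
  −(0.15)·ln(0.15) = 0.2846
  −(0.07)·ln(0.07) = 0.1861
  −(0.53)·ln(0.53) = 0.3365
  −(0.18)·ln(0.18) = 0.3087
  −(0.07)·ln(0.07) = 0.1861
Sum: 0.2846 + 0.1861 + 0.3365 + 0.3087 + 0.1861 = 1.302 nats.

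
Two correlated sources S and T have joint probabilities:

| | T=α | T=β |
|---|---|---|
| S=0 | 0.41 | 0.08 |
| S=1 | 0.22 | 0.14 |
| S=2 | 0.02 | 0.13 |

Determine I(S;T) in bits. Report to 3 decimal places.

0.187 bits

Marginals: p(S) = (0.4900, 0.3600, 0.1500), p(T) = (0.6500, 0.3500).
I(S;T) = H(S) + H(T) − H(S,T).
H(S) = 1.4454, H(T) = 0.9341, H(S,T) = 2.1921.
I(S;T) = 1.4454 + 0.9341 − 2.1921 = 0.187 bits.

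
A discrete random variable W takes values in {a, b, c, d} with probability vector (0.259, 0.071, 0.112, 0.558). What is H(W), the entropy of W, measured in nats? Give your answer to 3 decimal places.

1.108 nats

H(W) = −Σ p·ln p.
  −(0.259)·ln(0.259) = 0.3499
  −(0.071)·ln(0.071) = 0.1878
  −(0.112)·ln(0.112) = 0.2452
  −(0.558)·ln(0.558) = 0.3255
Sum: 0.3499 + 0.1878 + 0.2452 + 0.3255 = 1.108 nats.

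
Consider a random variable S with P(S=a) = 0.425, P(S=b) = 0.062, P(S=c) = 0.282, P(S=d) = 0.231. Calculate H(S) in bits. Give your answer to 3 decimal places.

1.777 bits

H(S) = −Σ p·log₂ p.
  −(0.425)·log₂(0.425) = 0.5246
  −(0.062)·log₂(0.062) = 0.2487
  −(0.282)·log₂(0.282) = 0.5150
  −(0.231)·log₂(0.231) = 0.4883
Sum: 0.5246 + 0.2487 + 0.5150 + 0.4883 = 1.777 bits.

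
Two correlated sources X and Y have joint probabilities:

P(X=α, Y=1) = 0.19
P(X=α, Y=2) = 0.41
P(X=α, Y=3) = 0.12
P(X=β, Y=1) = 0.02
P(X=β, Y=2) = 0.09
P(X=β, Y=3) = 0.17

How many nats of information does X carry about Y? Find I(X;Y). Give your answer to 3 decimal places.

0.095 nats

Marginals: p(X) = (0.7200, 0.2800), p(Y) = (0.2100, 0.5000, 0.2900).
I(X;Y) = H(X) + H(Y) − H(X,Y).
H(X) = 0.5930, H(Y) = 1.0333, H(X,Y) = 1.5317.
I(X;Y) = 0.5930 + 1.0333 − 1.5317 = 0.095 nats.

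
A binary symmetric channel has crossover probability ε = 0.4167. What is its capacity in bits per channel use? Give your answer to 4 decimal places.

0.0201 bits

Binary symmetric channel: C = 1 − h₂(ε) where h₂ is the binary entropy function.
h₂(0.4167) = −0.4167·log₂0.4167 − 0.5833·log₂0.5833 = 0.9799.
C = 1 − 0.9799 = 0.0201 bits per channel use.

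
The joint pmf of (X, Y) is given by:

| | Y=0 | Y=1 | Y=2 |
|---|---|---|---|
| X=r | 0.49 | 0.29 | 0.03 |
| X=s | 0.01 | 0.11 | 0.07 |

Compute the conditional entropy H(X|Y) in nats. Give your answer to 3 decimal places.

Marginals: p(X) = (0.8100, 0.1900), p(Y) = (0.5000, 0.4000, 0.1000).
H(X|Y) = Σ p(Y) · H(X|Y=·).
  Y=0: p=0.5000, H(X|Y=0) = 0.0980
  Y=1: p=0.4000, H(X|Y=1) = 0.5882
  Y=2: p=0.1000, H(X|Y=2) = 0.6109
Weighted sum = 0.345 nats.

0.345 nats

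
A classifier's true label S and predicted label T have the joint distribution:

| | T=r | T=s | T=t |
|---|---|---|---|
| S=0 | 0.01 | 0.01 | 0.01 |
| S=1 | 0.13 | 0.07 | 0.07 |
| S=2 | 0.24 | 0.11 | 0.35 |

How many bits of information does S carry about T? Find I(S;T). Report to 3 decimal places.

Marginals: p(S) = (0.0300, 0.2700, 0.7000), p(T) = (0.3800, 0.1900, 0.4300).
I(S;T) = H(S) + H(T) − H(S,T).
H(S) = 1.0220, H(T) = 1.5092, H(S,T) = 2.4936.
I(S;T) = 1.0220 + 1.5092 − 2.4936 = 0.038 bits.

0.038 bits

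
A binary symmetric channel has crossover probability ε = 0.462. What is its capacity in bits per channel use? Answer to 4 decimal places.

Binary symmetric channel: C = 1 − h₂(ε) where h₂ is the binary entropy function.
h₂(0.462) = −0.462·log₂0.462 − 0.538·log₂0.538 = 0.9958.
C = 1 − 0.9958 = 0.0042 bits per channel use.

0.0042 bits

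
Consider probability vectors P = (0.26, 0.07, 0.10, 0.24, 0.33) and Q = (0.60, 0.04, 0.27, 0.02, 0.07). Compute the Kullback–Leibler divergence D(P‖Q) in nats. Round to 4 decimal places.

0.8305 nats

D(P‖Q) = Σ p·ln(p/q).
  0.26·ln(0.26/0.60) = -0.21742
  0.07·ln(0.07/0.04) = 0.03917
  0.10·ln(0.10/0.27) = -0.09933
  0.24·ln(0.24/0.02) = 0.59638
  0.33·ln(0.33/0.07) = 0.51170
D(P‖Q) = 0.8305 nats.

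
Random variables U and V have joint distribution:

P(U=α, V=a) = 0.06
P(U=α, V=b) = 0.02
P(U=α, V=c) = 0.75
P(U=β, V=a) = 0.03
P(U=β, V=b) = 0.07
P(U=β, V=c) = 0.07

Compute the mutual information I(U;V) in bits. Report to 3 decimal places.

0.161 bits

Marginals: p(U) = (0.8300, 0.1700), p(V) = (0.0900, 0.0900, 0.8200).
I(U;V) = Σ p(x,y)·log₂[p(x,y)/(p(x)p(y))].
  (α,a): 0.06·log₂(0.8032) = -0.0190
  (α,b): 0.02·log₂(0.2677) = -0.0380
  (α,c): 0.75·log₂(1.1020) = 0.1051
  (β,a): 0.03·log₂(1.9608) = 0.0291
  (β,b): 0.07·log₂(4.5752) = 0.1536
  (β,c): 0.07·log₂(0.5022) = -0.0696
Sum = 0.161 bits.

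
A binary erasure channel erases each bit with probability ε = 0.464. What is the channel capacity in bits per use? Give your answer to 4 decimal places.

Binary erasure channel: capacity C = 1 − ε.
C = 1 − 0.464 = 0.5360 bits per channel use.

0.5360 bits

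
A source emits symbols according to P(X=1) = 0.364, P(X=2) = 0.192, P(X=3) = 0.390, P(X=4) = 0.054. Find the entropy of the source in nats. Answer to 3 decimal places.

1.210 nats

H(X) = −Σ p·ln p.
  −(0.364)·ln(0.364) = 0.3679
  −(0.192)·ln(0.192) = 0.3168
  −(0.390)·ln(0.390) = 0.3672
  −(0.054)·ln(0.054) = 0.1576
Sum: 0.3679 + 0.3168 + 0.3672 + 0.1576 = 1.210 nats.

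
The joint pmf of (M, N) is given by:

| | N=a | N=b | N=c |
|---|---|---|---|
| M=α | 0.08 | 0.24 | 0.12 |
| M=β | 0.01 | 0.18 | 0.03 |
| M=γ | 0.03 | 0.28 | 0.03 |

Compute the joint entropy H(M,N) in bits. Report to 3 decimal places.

2.634 bits

H(M,N) = −Σ p(x,y)·log₂ p(x,y) over all 9 cells.
  cell (α,a): −0.08·log₂0.08 = 0.2915
  cell (α,b): −0.24·log₂0.24 = 0.4941
  cell (α,c): −0.12·log₂0.12 = 0.3671
  cell (β,a): −0.01·log₂0.01 = 0.0664
  cell (β,b): −0.18·log₂0.18 = 0.4453
  cell (β,c): −0.03·log₂0.03 = 0.1518
  cell (γ,a): −0.03·log₂0.03 = 0.1518
  cell (γ,b): −0.28·log₂0.28 = 0.5142
  cell (γ,c): −0.03·log₂0.03 = 0.1518
Sum = 2.634 bits.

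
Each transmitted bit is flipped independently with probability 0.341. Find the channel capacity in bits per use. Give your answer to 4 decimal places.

Binary symmetric channel: C = 1 − h₂(ε) where h₂ is the binary entropy function.
h₂(0.341) = −0.341·log₂0.341 − 0.659·log₂0.659 = 0.9258.
C = 1 − 0.9258 = 0.0742 bits per channel use.

0.0742 bits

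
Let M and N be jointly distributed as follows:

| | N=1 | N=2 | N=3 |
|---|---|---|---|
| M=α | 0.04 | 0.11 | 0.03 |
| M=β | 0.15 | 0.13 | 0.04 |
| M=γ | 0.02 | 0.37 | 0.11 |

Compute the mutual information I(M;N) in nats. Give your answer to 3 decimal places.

0.114 nats

Marginals: p(M) = (0.1800, 0.3200, 0.5000), p(N) = (0.2100, 0.6100, 0.1800).
I(M;N) = H(M) + H(N) − H(M,N).
H(M) = 1.0199, H(N) = 0.9379, H(M,N) = 1.8442.
I(M;N) = 1.0199 + 0.9379 − 1.8442 = 0.114 nats.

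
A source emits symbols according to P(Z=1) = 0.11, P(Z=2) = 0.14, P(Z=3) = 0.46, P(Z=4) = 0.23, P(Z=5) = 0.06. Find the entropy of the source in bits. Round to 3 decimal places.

1.994 bits

H(Z) = −Σ p·log₂ p.
  −(0.11)·log₂(0.11) = 0.3503
  −(0.14)·log₂(0.14) = 0.3971
  −(0.46)·log₂(0.46) = 0.5153
  −(0.23)·log₂(0.23) = 0.4877
  −(0.06)·log₂(0.06) = 0.2435
Sum: 0.3503 + 0.3971 + 0.5153 + 0.4877 + 0.2435 = 1.994 bits.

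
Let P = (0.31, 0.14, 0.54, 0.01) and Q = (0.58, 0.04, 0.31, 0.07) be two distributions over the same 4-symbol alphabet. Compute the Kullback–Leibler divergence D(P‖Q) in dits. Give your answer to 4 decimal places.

0.1135 dits

D(P‖Q) = Σ p·log₁₀(p/q).
  0.31·log₁₀(0.31/0.58) = -0.08434
  0.14·log₁₀(0.14/0.04) = 0.07617
  0.54·log₁₀(0.54/0.31) = 0.13016
  0.01·log₁₀(0.01/0.07) = -0.00845
D(P‖Q) = 0.1135 dits.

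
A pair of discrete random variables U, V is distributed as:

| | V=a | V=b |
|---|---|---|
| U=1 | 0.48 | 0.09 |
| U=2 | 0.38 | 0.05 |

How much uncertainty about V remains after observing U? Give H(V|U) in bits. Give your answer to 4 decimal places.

Chain rule: H(V|U) = H(U,V) − H(U).
Marginals: p(U) = (0.5700, 0.4300), p(V) = (0.8600, 0.1400).
H(U,V) = 1.5675 bits; H(U) = 0.9858 bits.
H(V|U) = 1.5675 − 0.9858 = 0.5817 bits.

0.5817 bits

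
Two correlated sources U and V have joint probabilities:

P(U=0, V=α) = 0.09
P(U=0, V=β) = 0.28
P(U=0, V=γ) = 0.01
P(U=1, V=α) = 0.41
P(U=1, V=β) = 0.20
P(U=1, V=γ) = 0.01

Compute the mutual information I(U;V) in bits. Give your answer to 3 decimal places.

0.128 bits

Marginals: p(U) = (0.3800, 0.6200), p(V) = (0.5000, 0.4800, 0.0200).
I(U;V) = Σ p(x,y)·log₂[p(x,y)/(p(x)p(y))].
  (0,α): 0.09·log₂(0.4737) = -0.0970
  (0,β): 0.28·log₂(1.5351) = 0.1731
  (0,γ): 0.01·log₂(1.3158) = 0.0040
  (1,α): 0.41·log₂(1.3226) = 0.1654
  (1,β): 0.20·log₂(0.6720) = -0.1147
  (1,γ): 0.01·log₂(0.8065) = -0.0031
Sum = 0.128 bits.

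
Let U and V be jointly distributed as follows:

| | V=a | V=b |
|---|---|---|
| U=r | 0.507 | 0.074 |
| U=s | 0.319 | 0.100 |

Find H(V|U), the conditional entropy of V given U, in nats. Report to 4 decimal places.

Chain rule: H(V|U) = H(U,V) − H(U).
Marginals: p(U) = (0.5810, 0.4190), p(V) = (0.8260, 0.1740).
H(U,V) = 1.1318 nats; H(U) = 0.6800 nats.
H(V|U) = 1.1318 − 0.6800 = 0.4518 nats.

0.4518 nats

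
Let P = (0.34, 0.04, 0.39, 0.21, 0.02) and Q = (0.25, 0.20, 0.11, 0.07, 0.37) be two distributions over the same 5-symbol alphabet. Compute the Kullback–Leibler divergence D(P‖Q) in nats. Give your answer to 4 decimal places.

D(P‖Q) = Σ p·ln(p/q).
  0.34·ln(0.34/0.25) = 0.10454
  0.04·ln(0.04/0.20) = -0.06438
  0.39·ln(0.39/0.11) = 0.49361
  0.21·ln(0.21/0.07) = 0.23071
  0.02·ln(0.02/0.37) = -0.05836
D(P‖Q) = 0.7061 nats.

0.7061 nats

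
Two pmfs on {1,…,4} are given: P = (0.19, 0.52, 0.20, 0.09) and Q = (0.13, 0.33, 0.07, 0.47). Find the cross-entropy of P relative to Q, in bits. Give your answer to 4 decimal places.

2.2563 bits

H(P,Q) = −Σ p·log₂ q.
  −0.19·log₂(0.13) = 0.55925
  −0.52·log₂(0.33) = 0.83172
  −0.20·log₂(0.07) = 0.76730
  −0.09·log₂(0.47) = 0.09803
H(P,Q) = 2.2563 bits.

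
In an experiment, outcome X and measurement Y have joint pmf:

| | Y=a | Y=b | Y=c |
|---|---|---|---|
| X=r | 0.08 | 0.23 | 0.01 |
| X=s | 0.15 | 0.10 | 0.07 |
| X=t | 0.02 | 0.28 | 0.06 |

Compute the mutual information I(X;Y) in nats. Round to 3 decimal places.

Marginals: p(X) = (0.3200, 0.3200, 0.3600), p(Y) = (0.2500, 0.6100, 0.1400).
I(X;Y) = Σ p(x,y)·ln[p(x,y)/(p(x)p(y))].
  (r,a): 0.08·ln(1.0000) = 0.0000
  (r,b): 0.23·ln(1.1783) = 0.0377
  (r,c): 0.01·ln(0.2232) = -0.0150
  (s,a): 0.15·ln(1.8750) = 0.0943
  (s,b): 0.10·ln(0.5123) = -0.0669
  (s,c): 0.07·ln(1.5625) = 0.0312
  (t,a): 0.02·ln(0.2222) = -0.0301
  (t,b): 0.28·ln(1.2750) = 0.0680
  (t,c): 0.06·ln(1.1905) = 0.0105
Sum = 0.130 nats.

0.130 nats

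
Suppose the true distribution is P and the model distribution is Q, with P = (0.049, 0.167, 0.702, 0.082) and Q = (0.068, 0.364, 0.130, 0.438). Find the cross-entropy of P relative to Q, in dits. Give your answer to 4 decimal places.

H(P,Q) = −Σ p·log₁₀ q.
  −0.049·log₁₀(0.068) = 0.05721
  −0.167·log₁₀(0.364) = 0.07330
  −0.702·log₁₀(0.130) = 0.62201
  −0.082·log₁₀(0.438) = 0.02940
H(P,Q) = 0.7819 dits.

0.7819 dits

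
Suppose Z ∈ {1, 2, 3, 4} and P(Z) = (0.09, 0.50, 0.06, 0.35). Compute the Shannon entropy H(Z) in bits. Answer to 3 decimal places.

1.586 bits

H(Z) = −Σ p·log₂ p.
  −(0.09)·log₂(0.09) = 0.3127
  −(0.50)·log₂(0.50) = 0.5000
  −(0.06)·log₂(0.06) = 0.2435
  −(0.35)·log₂(0.35) = 0.5301
Sum: 0.3127 + 0.5000 + 0.2435 + 0.5301 = 1.586 bits.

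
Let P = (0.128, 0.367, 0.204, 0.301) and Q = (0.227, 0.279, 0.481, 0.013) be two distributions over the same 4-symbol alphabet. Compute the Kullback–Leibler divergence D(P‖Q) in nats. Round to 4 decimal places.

D(P‖Q) = Σ p·ln(p/q).
  0.128·ln(0.128/0.227) = -0.07333
  0.367·ln(0.367/0.279) = 0.10061
  0.204·ln(0.204/0.481) = -0.17498
  0.301·ln(0.301/0.013) = 0.94579
D(P‖Q) = 0.7981 nats.

0.7981 nats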